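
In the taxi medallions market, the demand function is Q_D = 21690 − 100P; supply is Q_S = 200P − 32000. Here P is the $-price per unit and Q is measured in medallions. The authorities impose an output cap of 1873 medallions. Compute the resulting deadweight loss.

$27657.60

In inverse form: demand P = 216.9 − 0.01Q, supply P = 160 + 0.005Q.
Competitive equilibrium: 216.9 − 0.01Q = 160 + 0.005Q → Q* = 3793.3333, P* = 178.9667.
At Q = 1873: demand price = 216.9 − 0.01·1873 = 198.17; supply price = 160 + 0.005·1873 = 169.365.
ΔQ = 3793.3333 − 1873 = 1920.3333; wedge = 198.17 − 169.365 = 28.805.
DWL = ½ × 1920.3333 × 28.805 = $27657.60.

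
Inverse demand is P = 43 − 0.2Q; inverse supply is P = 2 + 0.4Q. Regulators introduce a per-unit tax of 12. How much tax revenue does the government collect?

580

Competitive equilibrium: 43 − 0.2Q = 2 + 0.4Q → Q* = 68.3333, P* = 29.3333.
With the tax, the buyer price exceeds the seller price by 12: (43 − 0.2Q) − (2 + 0.4Q) = 12 → Q' = 48.3333.
Tax revenue = 12 × 48.3333 = 580.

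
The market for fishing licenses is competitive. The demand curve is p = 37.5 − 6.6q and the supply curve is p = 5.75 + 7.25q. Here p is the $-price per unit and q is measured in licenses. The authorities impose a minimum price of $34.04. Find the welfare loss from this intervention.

$21.65

Competitive equilibrium: 37.5 − 6.6q = 5.75 + 7.25q → q* = 2.2924, p* = 22.37.
At the floor p = 34.04, quantity demanded = (37.5 − 34.04)/6.6 = 0.5242.
Sellers' marginal cost at q' = 0.5242: 5.75 + 7.25·0.5242 = 9.5505.
Δq = 2.2924 − 0.5242 = 1.7682; wedge = 34.04 − 9.5505 = 24.4895.
Deadweight loss = ½ × 1.7682 × 24.4895 = $21.65.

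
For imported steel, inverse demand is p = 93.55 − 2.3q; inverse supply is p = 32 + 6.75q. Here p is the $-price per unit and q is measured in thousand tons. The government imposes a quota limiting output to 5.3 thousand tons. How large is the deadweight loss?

Competitive equilibrium: 93.55 − 2.3q = 32 + 6.75q → q* = 6.8011, p* = 77.9075.
At q = 5.3: demand price = 93.55 − 2.3·5.3 = 81.36; supply price = 32 + 6.75·5.3 = 67.775.
Δq = 6.8011 − 5.3 = 1.5011; wedge = 81.36 − 67.775 = 13.585.
The triangle = ½ × 1.5011 × 13.585 = $10.20 thousand.

$10.20 thousand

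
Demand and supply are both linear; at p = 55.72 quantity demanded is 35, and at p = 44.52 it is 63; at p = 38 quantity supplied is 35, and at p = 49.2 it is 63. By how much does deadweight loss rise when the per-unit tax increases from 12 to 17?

Demand slope = (44.52 − 55.72)/(63 − 35) = −0.4, so p = 69.72 − 0.4q.
Supply slope = (49.2 − 38)/(63 − 35) = 0.4, so p = 24 + 0.4q.
Competitive equilibrium: 69.72 − 0.4q = 24 + 0.4q → q* = 57.15, p* = 46.86.
For a per-unit tax t: Δq = t/0.8, so DWL = ½·t·(t/0.8) = t²/1.6.
At t = 12: DWL = 90. At t = 17: DWL = 180.625.
Increase = 180.625 − 90 = 90.625.

90.625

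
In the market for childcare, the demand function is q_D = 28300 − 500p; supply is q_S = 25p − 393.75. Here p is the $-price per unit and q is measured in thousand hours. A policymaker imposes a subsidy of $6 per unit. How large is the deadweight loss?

$428.57 thousand

In inverse form: demand p = 56.6 − 0.002q, supply p = 15.75 + 0.04q.
Competitive equilibrium: 56.6 − 0.002q = 15.75 + 0.04q → q* = 972.619, p* = 54.6548.
The subsidy lowers effective supply by 6: p = 9.75 + 0.04q.
New quantity: 56.6 − 0.002q = 9.75 + 0.04q → q' = 1115.4762.
Overproduction Δq = 1115.4762 − 972.619 = 142.8572; wedge = subsidy = 6.
The triangle = ½ × 142.8572 × 6 = $428.57 thousand.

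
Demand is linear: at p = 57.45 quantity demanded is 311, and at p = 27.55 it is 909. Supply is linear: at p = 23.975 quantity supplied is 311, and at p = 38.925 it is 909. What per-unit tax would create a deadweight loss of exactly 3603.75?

Demand slope = (27.55 − 57.45)/(909 − 311) = −0.05, so p = 73 − 0.05q.
Supply slope = (38.925 − 23.975)/(909 − 311) = 0.025, so p = 16.2 + 0.025q.
Competitive equilibrium: 73 − 0.05q = 16.2 + 0.025q → q* = 757.3333, p* = 35.1333.
A tax t gives Δq = t/0.075 and wedge t, so DWL = t²/0.15.
t²/0.15 = 3603.75 → t² = 540.5625 → t = 23.25.

23.25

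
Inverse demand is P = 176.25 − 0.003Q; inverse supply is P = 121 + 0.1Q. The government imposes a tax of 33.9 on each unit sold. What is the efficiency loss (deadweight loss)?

Competitive equilibrium: 176.25 − 0.003Q = 121 + 0.1Q → Q* = 536.4078, P* = 174.6408.
With the tax, the buyer price exceeds the seller price by 33.9: (176.25 − 0.003Q) − (121 + 0.1Q) = 33.9 → Q' = 207.2816.
ΔQ = 536.4078 − 207.2816 = 329.1262; the wedge equals the tax, 33.9.
DWL = ½ × 329.1262 × 33.9 = 5578.69.

5578.69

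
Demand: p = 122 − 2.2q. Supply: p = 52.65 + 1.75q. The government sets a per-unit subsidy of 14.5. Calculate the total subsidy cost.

307.80

Competitive equilibrium: 122 − 2.2q = 52.65 + 1.75q → q* = 17.557, p* = 83.3747.
The subsidy lowers effective supply by 14.5: p = 38.15 + 1.75q.
New quantity: 122 − 2.2q = 38.15 + 1.75q → q' = 21.2278.
Total subsidy cost = 14.5 × 21.2278 = 307.80.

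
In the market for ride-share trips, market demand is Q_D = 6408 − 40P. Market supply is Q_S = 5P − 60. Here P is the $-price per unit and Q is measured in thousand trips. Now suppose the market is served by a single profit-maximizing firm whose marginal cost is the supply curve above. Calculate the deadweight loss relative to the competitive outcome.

$488.072 thousand

In inverse form: demand P = 160.2 − 0.025Q, supply P = 12 + 0.2Q.
Competitive equilibrium: 160.2 − 0.025Q = 12 + 0.2Q → Q* = 658.6667, P* = 143.7333.
Marginal revenue: MR = 160.2 − 0.05Q. Set MR = MC: 160.2 − 0.05Q = 12 + 0.2Q → Q_m = 592.8.
Price P_m = 160.2 − 0.025·592.8 = 145.38; MC(Q_m) = 12 + 0.2·592.8 = 130.56.
Competitive Q* = 658.6667, so ΔQ = 65.8667; wedge = 145.38 − 130.56 = 14.82.
Welfare loss = ½ × 65.8667 × 14.82 = $488.072 thousand.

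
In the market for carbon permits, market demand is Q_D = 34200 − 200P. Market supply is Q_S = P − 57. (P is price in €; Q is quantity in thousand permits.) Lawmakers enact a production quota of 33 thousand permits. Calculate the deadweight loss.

€3250.89 thousand

In inverse form: demand P = 171 − 0.005Q, supply P = 57 + Q.
Competitive equilibrium: 171 − 0.005Q = 57 + Q → Q* = 113.4328, P* = 170.4328.
At Q = 33: demand price = 171 − 0.005·33 = 170.835; supply price = 57 + 1·33 = 90.
ΔQ = 113.4328 − 33 = 80.4328; wedge = 170.835 − 90 = 80.835.
Welfare loss = ½ × 80.4328 × 80.835 = €3250.89 thousand.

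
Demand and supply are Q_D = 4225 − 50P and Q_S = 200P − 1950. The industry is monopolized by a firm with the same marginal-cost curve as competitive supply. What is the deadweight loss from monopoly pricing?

22074.32

In inverse form: demand P = 84.5 − 0.02Q, supply P = 9.75 + 0.005Q.
Competitive equilibrium: 84.5 − 0.02Q = 9.75 + 0.005Q → Q* = 2990, P* = 24.7.
Marginal revenue: MR = 84.5 − 0.04Q. Set MR = MC: 84.5 − 0.04Q = 9.75 + 0.005Q → Q_m = 1661.11111.
Price P_m = 84.5 − 0.02·1661.11111 = 51.27778; MC(Q_m) = 9.75 + 0.005·1661.11111 = 18.05556.
Competitive Q* = 2990, so ΔQ = 1328.88889; wedge = 51.27778 − 18.05556 = 33.22222.
DWL = ½ × 1328.88889 × 33.22222 = 22074.32.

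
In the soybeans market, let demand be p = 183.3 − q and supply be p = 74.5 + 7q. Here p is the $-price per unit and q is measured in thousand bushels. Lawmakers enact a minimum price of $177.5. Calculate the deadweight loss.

$243.36 thousand

Competitive equilibrium: 183.3 − q = 74.5 + 7q → q* = 13.6, p* = 169.7.
At the floor p = 177.5, quantity demanded = (183.3 − 177.5)/1 = 5.8.
Sellers' marginal cost at q' = 5.8: 74.5 + 7·5.8 = 115.1.
Δq = 13.6 − 5.8 = 7.8; wedge = 177.5 − 115.1 = 62.4.
The triangle = ½ × 7.8 × 62.4 = $243.36 thousand.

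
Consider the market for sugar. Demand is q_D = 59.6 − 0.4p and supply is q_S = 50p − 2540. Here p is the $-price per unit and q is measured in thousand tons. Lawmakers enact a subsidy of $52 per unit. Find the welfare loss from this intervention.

In inverse form: demand p = 149 − 2.5q, supply p = 50.8 + 0.02q.
Competitive equilibrium: 149 − 2.5q = 50.8 + 0.02q → q* = 38.9683, p* = 51.5794.
The subsidy lowers effective supply by 52: p = 0.02q − 1.2.
New quantity: 149 − 2.5q = 0.02q − 1.2 → q' = 59.6032.
Overproduction Δq = 59.6032 − 38.9683 = 20.6349; wedge = subsidy = 52.
The triangle = ½ × 20.6349 × 52 = $536.51 thousand.

$536.51 thousand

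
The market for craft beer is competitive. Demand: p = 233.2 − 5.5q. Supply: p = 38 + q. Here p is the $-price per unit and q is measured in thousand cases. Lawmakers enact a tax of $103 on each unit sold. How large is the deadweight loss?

Competitive equilibrium: 233.2 − 5.5q = 38 + q → q* = 30.0308, p* = 68.0308.
With the tax, the buyer price exceeds the seller price by 103: (233.2 − 5.5q) − (38 + q) = 103 → q' = 14.1846.
Δq = 30.0308 − 14.1846 = 15.8462; the wedge equals the tax, 103.
The triangle = ½ × 15.8462 × 103 = $816.08 thousand.

$816.08 thousand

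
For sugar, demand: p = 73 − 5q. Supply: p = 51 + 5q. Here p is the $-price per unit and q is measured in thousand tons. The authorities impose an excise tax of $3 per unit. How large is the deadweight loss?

Competitive equilibrium: 73 − 5q = 51 + 5q → q* = 2.2, p* = 62.
With the tax, the buyer price exceeds the seller price by 3: (73 − 5q) − (51 + 5q) = 3 → q' = 1.9.
Δq = 2.2 − 1.9 = 0.3; the wedge equals the tax, 3.
DWL = ½ × 0.3 × 3 = $0.45 thousand.

$0.45 thousand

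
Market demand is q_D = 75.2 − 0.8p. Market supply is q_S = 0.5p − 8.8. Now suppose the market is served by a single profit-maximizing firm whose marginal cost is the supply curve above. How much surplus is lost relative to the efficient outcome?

69.29

In inverse form: demand p = 94 − 1.25q, supply p = 17.6 + 2q.
Competitive equilibrium: 94 − 1.25q = 17.6 + 2q → q* = 23.5077, p* = 64.6154.
Marginal revenue: MR = 94 − 2.5q. Set MR = MC: 94 − 2.5q = 17.6 + 2q → q_m = 16.9778.
Price p_m = 94 − 1.25·16.9778 = 72.7778; MC(q_m) = 17.6 + 2·16.9778 = 51.5556.
Competitive q* = 23.5077, so Δq = 6.5299; wedge = 72.7778 − 51.5556 = 21.2222.
DWL = ½ × 6.5299 × 21.2222 = 69.29.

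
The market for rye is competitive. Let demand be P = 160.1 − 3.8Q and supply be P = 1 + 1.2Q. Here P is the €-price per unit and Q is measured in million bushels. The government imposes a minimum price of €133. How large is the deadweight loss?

Competitive equilibrium: 160.1 − 3.8Q = 1 + 1.2Q → Q* = 31.82, P* = 39.184.
At the floor P = 133, quantity demanded = (160.1 − 133)/3.8 = 7.13158.
Sellers' marginal cost at Q' = 7.13158: 1 + 1.2·7.13158 = 9.5579.
ΔQ = 31.82 − 7.13158 = 24.68842; wedge = 133 − 9.5579 = 123.4421.
Deadweight loss = ½ × 24.68842 × 123.4421 = €1523.80 million.

€1523.80 million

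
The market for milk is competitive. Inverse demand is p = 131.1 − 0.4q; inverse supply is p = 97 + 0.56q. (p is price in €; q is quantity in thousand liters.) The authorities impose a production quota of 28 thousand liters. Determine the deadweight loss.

Competitive equilibrium: 131.1 − 0.4q = 97 + 0.56q → q* = 35.5208, p* = 116.8917.
At q = 28: demand price = 131.1 − 0.4·28 = 119.9; supply price = 97 + 0.56·28 = 112.68.
Δq = 35.5208 − 28 = 7.5208; wedge = 119.9 − 112.68 = 7.22.
Deadweight loss = ½ × 7.5208 × 7.22 = €27.15 thousand.

€27.15 thousand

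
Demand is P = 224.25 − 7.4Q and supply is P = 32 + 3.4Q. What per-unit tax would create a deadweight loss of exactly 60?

Competitive equilibrium: 224.25 − 7.4Q = 32 + 3.4Q → Q* = 17.8009, P* = 92.5231.
A tax t gives ΔQ = t/10.8 and wedge t, so DWL = t²/21.6.
t²/21.6 = 60 → t² = 1296 → t = 36.

36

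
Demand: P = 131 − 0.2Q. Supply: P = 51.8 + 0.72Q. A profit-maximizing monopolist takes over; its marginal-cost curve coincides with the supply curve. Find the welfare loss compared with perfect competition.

108.71

Competitive equilibrium: 131 − 0.2Q = 51.8 + 0.72Q → Q* = 86.087, P* = 113.7826.
Marginal revenue: MR = 131 − 0.4Q. Set MR = MC: 131 − 0.4Q = 51.8 + 0.72Q → Q_m = 70.7143.
Price P_m = 131 − 0.2·70.7143 = 116.8571; MC(Q_m) = 51.8 + 0.72·70.7143 = 102.7143.
Competitive Q* = 86.087, so ΔQ = 15.3727; wedge = 116.8571 − 102.7143 = 14.1428.
The triangle = ½ × 15.3727 × 14.1428 = 108.71.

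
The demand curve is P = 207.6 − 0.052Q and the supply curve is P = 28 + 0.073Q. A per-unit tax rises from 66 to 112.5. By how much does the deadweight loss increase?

33201

Competitive equilibrium: 207.6 − 0.052Q = 28 + 0.073Q → Q* = 1436.8, P* = 132.8864.
For a per-unit tax t: ΔQ = t/0.125, so DWL = ½·t·(t/0.125) = t²/0.25.
At t = 66: DWL = 17424. At t = 112.5: DWL = 50625.
Increase = 50625 − 17424 = 33201.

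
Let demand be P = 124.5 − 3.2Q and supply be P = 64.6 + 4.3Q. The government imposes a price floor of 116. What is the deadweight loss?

106.55

Competitive equilibrium: 124.5 − 3.2Q = 64.6 + 4.3Q → Q* = 7.9867, P* = 98.9427.
At the floor P = 116, quantity demanded = (124.5 − 116)/3.2 = 2.6563.
Sellers' marginal cost at Q' = 2.6563: 64.6 + 4.3·2.6563 = 76.0221.
ΔQ = 7.9867 − 2.6563 = 5.3304; wedge = 116 − 76.0221 = 39.9779.
Welfare loss = ½ × 5.3304 × 39.9779 = 106.55.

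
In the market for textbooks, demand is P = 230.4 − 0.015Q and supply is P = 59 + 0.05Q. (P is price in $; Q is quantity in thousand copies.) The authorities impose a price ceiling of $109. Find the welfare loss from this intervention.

Competitive equilibrium: 230.4 − 0.015Q = 59 + 0.05Q → Q* = 2636.9231, P* = 190.8462.
At the ceiling P = 109, quantity supplied = (109 − 59)/0.05 = 1000.
Willingness to pay at Q' = 1000: 230.4 − 0.015·1000 = 215.4.
ΔQ = 2636.9231 − 1000 = 1636.9231; wedge = 215.4 − 109 = 106.4.
DWL = ½ × 1636.9231 × 106.4 = $87084.31 thousand.

$87084.31 thousand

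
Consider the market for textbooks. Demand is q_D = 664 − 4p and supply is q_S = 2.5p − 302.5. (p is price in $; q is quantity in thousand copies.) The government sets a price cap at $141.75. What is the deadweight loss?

$97.90 thousand

In inverse form: demand p = 166 − 0.25q, supply p = 121 + 0.4q.
Competitive equilibrium: 166 − 0.25q = 121 + 0.4q → q* = 69.2308, p* = 148.6923.
At the ceiling p = 141.75, quantity supplied = (141.75 − 121)/0.4 = 51.875.
Willingness to pay at q' = 51.875: 166 − 0.25·51.875 = 153.0313.
Δq = 69.2308 − 51.875 = 17.3558; wedge = 153.0313 − 141.75 = 11.2813.
DWL = ½ × 17.3558 × 11.2813 = $97.90 thousand.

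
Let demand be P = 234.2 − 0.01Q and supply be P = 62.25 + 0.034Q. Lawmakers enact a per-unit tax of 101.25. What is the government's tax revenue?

162690.34

Competitive equilibrium: 234.2 − 0.01Q = 62.25 + 0.034Q → Q* = 3907.9545, P* = 195.1205.
With the tax, the buyer price exceeds the seller price by 101.25: (234.2 − 0.01Q) − (62.25 + 0.034Q) = 101.25 → Q' = 1606.8182.
Tax revenue = 101.25 × 1606.8182 = 162690.34.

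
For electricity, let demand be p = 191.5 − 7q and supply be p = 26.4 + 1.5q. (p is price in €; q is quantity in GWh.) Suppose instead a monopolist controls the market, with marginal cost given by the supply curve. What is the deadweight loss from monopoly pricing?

Competitive equilibrium: 191.5 − 7q = 26.4 + 1.5q → q* = 19.4235, p* = 55.5353.
Marginal revenue: MR = 191.5 − 14q. Set MR = MC: 191.5 − 14q = 26.4 + 1.5q → q_m = 10.6516.
Price p_m = 191.5 − 7·10.6516 = 116.9388; MC(q_m) = 26.4 + 1.5·10.6516 = 42.3774.
Competitive q* = 19.4235, so Δq = 8.7719; wedge = 116.9388 − 42.3774 = 74.5614.
The triangle = ½ × 8.7719 × 74.5614 = €327.02.

€327.02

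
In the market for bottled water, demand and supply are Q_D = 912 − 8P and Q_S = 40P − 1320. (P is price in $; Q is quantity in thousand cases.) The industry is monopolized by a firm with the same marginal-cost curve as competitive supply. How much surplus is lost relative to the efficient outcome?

In inverse form: demand P = 114 − 0.125Q, supply P = 33 + 0.025Q.
Competitive equilibrium: 114 − 0.125Q = 33 + 0.025Q → Q* = 540, P* = 46.5.
Marginal revenue: MR = 114 − 0.25Q. Set MR = MC: 114 − 0.25Q = 33 + 0.025Q → Q_m = 294.5455.
Price P_m = 114 − 0.125·294.5455 = 77.1818; MC(Q_m) = 33 + 0.025·294.5455 = 40.3636.
Competitive Q* = 540, so ΔQ = 245.4545; wedge = 77.1818 − 40.3636 = 36.8182.
The triangle = ½ × 245.4545 × 36.8182 = $4518.60 thousand.

$4518.60 thousand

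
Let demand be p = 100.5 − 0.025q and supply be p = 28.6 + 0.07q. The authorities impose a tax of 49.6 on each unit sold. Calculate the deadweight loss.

Competitive equilibrium: 100.5 − 0.025q = 28.6 + 0.07q → q* = 756.8421, p* = 81.5789.
With the tax, the buyer price exceeds the seller price by 49.6: (100.5 − 0.025q) − (28.6 + 0.07q) = 49.6 → q' = 234.7368.
Δq = 756.8421 − 234.7368 = 522.1053; the wedge equals the tax, 49.6.
DWL = ½ × 522.1053 × 49.6 = 12948.21.

12948.21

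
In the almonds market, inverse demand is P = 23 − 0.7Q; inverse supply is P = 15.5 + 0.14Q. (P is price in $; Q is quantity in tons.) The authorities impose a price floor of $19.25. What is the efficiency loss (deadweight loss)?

Competitive equilibrium: 23 − 0.7Q = 15.5 + 0.14Q → Q* = 8.9286, P* = 16.75.
At the floor P = 19.25, quantity demanded = (23 − 19.25)/0.7 = 5.3571.
Sellers' marginal cost at Q' = 5.3571: 15.5 + 0.14·5.3571 = 16.25.
ΔQ = 8.9286 − 5.3571 = 3.5715; wedge = 19.25 − 16.25 = 3.
Welfare loss = ½ × 3.5715 × 3 = $5.36.

$5.36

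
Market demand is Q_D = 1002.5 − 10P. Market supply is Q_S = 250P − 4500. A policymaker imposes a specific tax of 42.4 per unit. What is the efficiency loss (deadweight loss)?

In inverse form: demand P = 100.25 − 0.1Q, supply P = 18 + 0.004Q.
Competitive equilibrium: 100.25 − 0.1Q = 18 + 0.004Q → Q* = 790.8654, P* = 21.1635.
With the tax, the buyer price exceeds the seller price by 42.4: (100.25 − 0.1Q) − (18 + 0.004Q) = 42.4 → Q' = 383.1731.
ΔQ = 790.8654 − 383.1731 = 407.6923; the wedge equals the tax, 42.4.
DWL = ½ × 407.6923 × 42.4 = 8643.08.

8643.08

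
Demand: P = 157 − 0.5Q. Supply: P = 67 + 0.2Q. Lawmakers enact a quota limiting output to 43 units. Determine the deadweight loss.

Competitive equilibrium: 157 − 0.5Q = 67 + 0.2Q → Q* = 128.5714, P* = 92.7143.
At Q = 43: demand price = 157 − 0.5·43 = 135.5; supply price = 67 + 0.2·43 = 75.6.
ΔQ = 128.5714 − 43 = 85.5714; wedge = 135.5 − 75.6 = 59.9.
DWL = ½ × 85.5714 × 59.9 = 2562.86.

2562.86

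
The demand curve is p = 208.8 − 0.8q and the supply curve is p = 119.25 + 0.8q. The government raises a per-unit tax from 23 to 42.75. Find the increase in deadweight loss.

405.80

Competitive equilibrium: 208.8 − 0.8q = 119.25 + 0.8q → q* = 55.9688, p* = 164.025.
For a per-unit tax t: Δq = t/1.6, so DWL = ½·t·(t/1.6) = t²/3.2.
At t = 23: DWL = 165.313. At t = 42.75: DWL = 571.113.
Increase = 571.113 − 165.313 = 405.80.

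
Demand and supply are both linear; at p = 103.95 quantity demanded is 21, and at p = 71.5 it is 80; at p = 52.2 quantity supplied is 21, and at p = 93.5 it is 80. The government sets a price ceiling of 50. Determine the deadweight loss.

1240.04

Demand slope = (71.5 − 103.95)/(80 − 21) = −0.55, so p = 115.5 − 0.55q.
Supply slope = (93.5 − 52.2)/(80 − 21) = 0.7, so p = 37.5 + 0.7q.
Competitive equilibrium: 115.5 − 0.55q = 37.5 + 0.7q → q* = 62.4, p* = 81.18.
At the ceiling p = 50, quantity supplied = (50 − 37.5)/0.7 = 17.8571.
Willingness to pay at q' = 17.8571: 115.5 − 0.55·17.8571 = 105.6786.
Δq = 62.4 − 17.8571 = 44.5429; wedge = 105.6786 − 50 = 55.6786.
DWL = ½ × 44.5429 × 55.6786 = 1240.04.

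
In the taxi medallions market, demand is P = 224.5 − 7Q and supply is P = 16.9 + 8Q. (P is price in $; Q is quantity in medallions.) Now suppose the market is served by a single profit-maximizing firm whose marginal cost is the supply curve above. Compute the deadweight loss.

$145.44

Competitive equilibrium: 224.5 − 7Q = 16.9 + 8Q → Q* = 13.84, P* = 127.62.
Marginal revenue: MR = 224.5 − 14Q. Set MR = MC: 224.5 − 14Q = 16.9 + 8Q → Q_m = 9.4364.
Price P_m = 224.5 − 7·9.4364 = 158.4452; MC(Q_m) = 16.9 + 8·9.4364 = 92.3912.
Competitive Q* = 13.84, so ΔQ = 4.4036; wedge = 158.4452 − 92.3912 = 66.054.
Welfare loss = ½ × 4.4036 × 66.054 = $145.44.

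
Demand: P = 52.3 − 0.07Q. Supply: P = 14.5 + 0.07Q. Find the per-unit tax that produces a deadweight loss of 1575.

21

Competitive equilibrium: 52.3 − 0.07Q = 14.5 + 0.07Q → Q* = 270, P* = 33.4.
A tax t gives ΔQ = t/0.14 and wedge t, so DWL = t²/0.28.
t²/0.28 = 1575 → t² = 441 → t = 21.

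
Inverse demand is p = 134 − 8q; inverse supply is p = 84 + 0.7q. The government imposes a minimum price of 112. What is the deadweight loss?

39.08

Competitive equilibrium: 134 − 8q = 84 + 0.7q → q* = 5.74713, p* = 88.02299.
At the floor p = 112, quantity demanded = (134 − 112)/8 = 2.75.
Sellers' marginal cost at q' = 2.75: 84 + 0.7·2.75 = 85.925.
Δq = 5.74713 − 2.75 = 2.99713; wedge = 112 − 85.925 = 26.075.
DWL = ½ × 2.99713 × 26.075 = 39.08.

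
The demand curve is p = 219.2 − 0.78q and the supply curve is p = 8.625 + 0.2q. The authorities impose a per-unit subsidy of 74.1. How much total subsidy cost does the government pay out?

21524.92

Competitive equilibrium: 219.2 − 0.78q = 8.625 + 0.2q → q* = 214.8724, p* = 51.5995.
The subsidy lowers effective supply by 74.1: p = 0.2q − 65.475.
New quantity: 219.2 − 0.78q = 0.2q − 65.475 → q' = 290.4847.
Total subsidy cost = 74.1 × 290.4847 = 21524.92.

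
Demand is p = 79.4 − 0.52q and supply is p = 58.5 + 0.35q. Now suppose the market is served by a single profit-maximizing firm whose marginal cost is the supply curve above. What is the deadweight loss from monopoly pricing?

35.13

Competitive equilibrium: 79.4 − 0.52q = 58.5 + 0.35q → q* = 24.023, p* = 66.908.
Marginal revenue: MR = 79.4 − 1.04q. Set MR = MC: 79.4 − 1.04q = 58.5 + 0.35q → q_m = 15.036.
Price p_m = 79.4 − 0.52·15.036 = 71.5813; MC(q_m) = 58.5 + 0.35·15.036 = 63.7626.
Competitive q* = 24.023, so Δq = 8.987; wedge = 71.5813 − 63.7626 = 7.8187.
DWL = ½ × 8.987 × 7.8187 = 35.13.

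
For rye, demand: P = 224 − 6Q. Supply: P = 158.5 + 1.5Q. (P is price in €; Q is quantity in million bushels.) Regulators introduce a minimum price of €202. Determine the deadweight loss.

Competitive equilibrium: 224 − 6Q = 158.5 + 1.5Q → Q* = 8.7333, P* = 171.6.
At the floor P = 202, quantity demanded = (224 − 202)/6 = 3.6667.
Sellers' marginal cost at Q' = 3.6667: 158.5 + 1.5·3.6667 = 164.0001.
ΔQ = 8.7333 − 3.6667 = 5.0666; wedge = 202 − 164.0001 = 37.9999.
The triangle = ½ × 5.0666 × 37.9999 = €96.27 million.

€96.27 million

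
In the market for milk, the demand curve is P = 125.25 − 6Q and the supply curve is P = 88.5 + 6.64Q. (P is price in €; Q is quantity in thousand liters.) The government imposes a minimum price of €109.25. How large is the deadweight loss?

€0.37 thousand

Competitive equilibrium: 125.25 − 6Q = 88.5 + 6.64Q → Q* = 2.9074, P* = 107.8054.
At the floor P = 109.25, quantity demanded = (125.25 − 109.25)/6 = 2.6667.
Sellers' marginal cost at Q' = 2.6667: 88.5 + 6.64·2.6667 = 106.2069.
ΔQ = 2.9074 − 2.6667 = 0.2407; wedge = 109.25 − 106.2069 = 3.0431.
DWL = ½ × 0.2407 × 3.0431 = €0.37 thousand.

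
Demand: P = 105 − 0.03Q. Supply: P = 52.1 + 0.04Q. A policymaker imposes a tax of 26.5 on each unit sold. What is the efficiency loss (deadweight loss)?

5016.07

Competitive equilibrium: 105 − 0.03Q = 52.1 + 0.04Q → Q* = 755.7143, P* = 82.3286.
With the tax, the buyer price exceeds the seller price by 26.5: (105 − 0.03Q) − (52.1 + 0.04Q) = 26.5 → Q' = 377.1429.
ΔQ = 755.7143 − 377.1429 = 378.5714; the wedge equals the tax, 26.5.
Welfare loss = ½ × 378.5714 × 26.5 = 5016.07.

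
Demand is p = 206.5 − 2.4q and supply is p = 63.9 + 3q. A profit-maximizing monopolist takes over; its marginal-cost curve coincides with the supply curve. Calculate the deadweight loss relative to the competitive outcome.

Competitive equilibrium: 206.5 − 2.4q = 63.9 + 3q → q* = 26.4074, p* = 143.1222.
Marginal revenue: MR = 206.5 − 4.8q. Set MR = MC: 206.5 − 4.8q = 63.9 + 3q → q_m = 18.2821.
Price p_m = 206.5 − 2.4·18.2821 = 162.623; MC(q_m) = 63.9 + 3·18.2821 = 118.7463.
Competitive q* = 26.4074, so Δq = 8.1253; wedge = 162.623 − 118.7463 = 43.8767.
Deadweight loss = ½ × 8.1253 × 43.8767 = 178.26.

178.26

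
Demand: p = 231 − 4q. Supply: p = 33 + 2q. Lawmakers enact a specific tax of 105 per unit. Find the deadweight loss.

Competitive equilibrium: 231 − 4q = 33 + 2q → q* = 33, p* = 99.
With the tax, the buyer price exceeds the seller price by 105: (231 − 4q) − (33 + 2q) = 105 → q' = 15.5.
Δq = 33 − 15.5 = 17.5; the wedge equals the tax, 105.
The triangle = ½ × 17.5 × 105 = 918.75.

918.75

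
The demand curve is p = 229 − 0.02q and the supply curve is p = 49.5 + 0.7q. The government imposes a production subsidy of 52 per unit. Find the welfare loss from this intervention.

Competitive equilibrium: 229 − 0.02q = 49.5 + 0.7q → q* = 249.3056, p* = 224.0139.
The subsidy lowers effective supply by 52: p = 0.7q − 2.5.
New quantity: 229 − 0.02q = 0.7q − 2.5 → q' = 321.5278.
Overproduction Δq = 321.5278 − 249.3056 = 72.2222; wedge = subsidy = 52.
Deadweight loss = ½ × 72.2222 × 52 = 1877.78.

1877.78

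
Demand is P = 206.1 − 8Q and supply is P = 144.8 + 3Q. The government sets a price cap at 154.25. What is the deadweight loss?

Competitive equilibrium: 206.1 − 8Q = 144.8 + 3Q → Q* = 5.5727, P* = 161.5182.
At the ceiling P = 154.25, quantity supplied = (154.25 − 144.8)/3 = 3.15.
Willingness to pay at Q' = 3.15: 206.1 − 8·3.15 = 180.9.
ΔQ = 5.5727 − 3.15 = 2.4227; wedge = 180.9 − 154.25 = 26.65.
Deadweight loss = ½ × 2.4227 × 26.65 = 32.28.

32.28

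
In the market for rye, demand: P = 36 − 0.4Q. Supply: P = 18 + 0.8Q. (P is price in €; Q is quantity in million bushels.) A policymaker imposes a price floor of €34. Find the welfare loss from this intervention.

Competitive equilibrium: 36 − 0.4Q = 18 + 0.8Q → Q* = 15, P* = 30.
At the floor P = 34, quantity demanded = (36 − 34)/0.4 = 5.
Sellers' marginal cost at Q' = 5: 18 + 0.8·5 = 22.
ΔQ = 15 − 5 = 10; wedge = 34 − 22 = 12.
Deadweight loss = ½ × 10 × 12 = €60 million.

€60 million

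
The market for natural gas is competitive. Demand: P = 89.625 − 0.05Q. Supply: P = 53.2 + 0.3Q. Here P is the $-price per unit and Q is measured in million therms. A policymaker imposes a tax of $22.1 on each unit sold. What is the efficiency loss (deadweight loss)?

$697.73 million

Competitive equilibrium: 89.625 − 0.05Q = 53.2 + 0.3Q → Q* = 104.0714, P* = 84.4214.
With the tax, the buyer price exceeds the seller price by 22.1: (89.625 − 0.05Q) − (53.2 + 0.3Q) = 22.1 → Q' = 40.9286.
ΔQ = 104.0714 − 40.9286 = 63.1428; the wedge equals the tax, 22.1.
Welfare loss = ½ × 63.1428 × 22.1 = $697.73 million.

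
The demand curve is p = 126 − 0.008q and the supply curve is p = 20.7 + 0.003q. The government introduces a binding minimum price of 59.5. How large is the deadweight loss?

8734.95

Competitive equilibrium: 126 − 0.008q = 20.7 + 0.003q → q* = 9572.7273, p* = 49.4182.
At the floor p = 59.5, quantity demanded = (126 − 59.5)/0.008 = 8312.5.
Sellers' marginal cost at q' = 8312.5: 20.7 + 0.003·8312.5 = 45.6375.
Δq = 9572.7273 − 8312.5 = 1260.2273; wedge = 59.5 − 45.6375 = 13.8625.
Deadweight loss = ½ × 1260.2273 × 13.8625 = 8734.95.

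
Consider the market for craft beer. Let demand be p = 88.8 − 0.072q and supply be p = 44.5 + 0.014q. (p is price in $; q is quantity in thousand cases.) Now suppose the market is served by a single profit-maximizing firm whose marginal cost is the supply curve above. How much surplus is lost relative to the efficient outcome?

Competitive equilibrium: 88.8 − 0.072q = 44.5 + 0.014q → q* = 515.11628, p* = 51.71163.
Marginal revenue: MR = 88.8 − 0.144q. Set MR = MC: 88.8 − 0.144q = 44.5 + 0.014q → q_m = 280.37975.
Price p_m = 88.8 − 0.072·280.37975 = 68.61266; MC(q_m) = 44.5 + 0.014·280.37975 = 48.42532.
Competitive q* = 515.11628, so Δq = 234.73653; wedge = 68.61266 − 48.42532 = 20.18734.
DWL = ½ × 234.73653 × 20.18734 = $2369.35 thousand.

$2369.35 thousand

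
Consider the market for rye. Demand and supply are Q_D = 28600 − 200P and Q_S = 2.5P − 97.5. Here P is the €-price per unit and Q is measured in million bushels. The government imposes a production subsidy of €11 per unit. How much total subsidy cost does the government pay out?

€3123.46 million

In inverse form: demand P = 143 − 0.005Q, supply P = 39 + 0.4Q.
Competitive equilibrium: 143 − 0.005Q = 39 + 0.4Q → Q* = 256.7901, P* = 141.716.
The subsidy lowers effective supply by 11: P = 28 + 0.4Q.
New quantity: 143 − 0.005Q = 28 + 0.4Q → Q' = 283.9506.
Total subsidy cost = 11 × 283.9506 = €3123.46 million.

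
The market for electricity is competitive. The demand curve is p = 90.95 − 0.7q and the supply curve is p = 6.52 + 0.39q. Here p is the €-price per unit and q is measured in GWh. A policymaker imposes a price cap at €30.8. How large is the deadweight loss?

Competitive equilibrium: 90.95 − 0.7q = 6.52 + 0.39q → q* = 77.4587, p* = 36.7289.
At the ceiling p = 30.8, quantity supplied = (30.8 − 6.52)/0.39 = 62.2564.
Willingness to pay at q' = 62.2564: 90.95 − 0.7·62.2564 = 47.3705.
Δq = 77.4587 − 62.2564 = 15.2023; wedge = 47.3705 − 30.8 = 16.5705.
DWL = ½ × 15.2023 × 16.5705 = €125.95.

€125.95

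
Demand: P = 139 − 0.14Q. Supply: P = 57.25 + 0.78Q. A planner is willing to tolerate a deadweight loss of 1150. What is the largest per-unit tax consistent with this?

Competitive equilibrium: 139 − 0.14Q = 57.25 + 0.78Q → Q* = 88.8587, P* = 126.5598.
A tax t gives ΔQ = t/0.92 and wedge t, so DWL = t²/1.84.
t²/1.84 = 1150 → t² = 2116 → t = 46.

46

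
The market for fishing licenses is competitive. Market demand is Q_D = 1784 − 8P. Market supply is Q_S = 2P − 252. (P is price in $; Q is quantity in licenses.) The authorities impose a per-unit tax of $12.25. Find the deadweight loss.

$120.05

In inverse form: demand P = 223 − 0.125Q, supply P = 126 + 0.5Q.
Competitive equilibrium: 223 − 0.125Q = 126 + 0.5Q → Q* = 155.2, P* = 203.6.
With the tax, the buyer price exceeds the seller price by 12.25: (223 − 0.125Q) − (126 + 0.5Q) = 12.25 → Q' = 135.6.
ΔQ = 155.2 − 135.6 = 19.6; the wedge equals the tax, 12.25.
The triangle = ½ × 19.6 × 12.25 = $120.05.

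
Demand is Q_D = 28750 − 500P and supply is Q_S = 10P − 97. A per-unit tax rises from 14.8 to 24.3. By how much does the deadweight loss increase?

In inverse form: demand P = 57.5 − 0.002Q, supply P = 9.7 + 0.1Q.
Competitive equilibrium: 57.5 − 0.002Q = 9.7 + 0.1Q → Q* = 468.6275, P* = 56.5627.
For a per-unit tax t: ΔQ = t/0.102, so DWL = ½·t·(t/0.102) = t²/0.204.
At t = 14.8: DWL = 1073.725. At t = 24.3: DWL = 2894.559.
Increase = 2894.559 − 1073.725 = 1820.83.

1820.83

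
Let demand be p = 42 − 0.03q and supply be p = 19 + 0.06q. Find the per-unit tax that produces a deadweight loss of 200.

6

Competitive equilibrium: 42 − 0.03q = 19 + 0.06q → q* = 255.5556, p* = 34.3333.
A tax t gives Δq = t/0.09 and wedge t, so DWL = t²/0.18.
t²/0.18 = 200 → t² = 36 → t = 6.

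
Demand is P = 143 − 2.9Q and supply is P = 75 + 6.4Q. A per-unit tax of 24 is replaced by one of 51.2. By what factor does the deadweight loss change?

Competitive equilibrium: 143 − 2.9Q = 75 + 6.4Q → Q* = 7.3118, P* = 121.7957.
For a per-unit tax t: ΔQ = t/9.3, so DWL = ½·t·(t/9.3) = t²/18.6.
At t = 24: DWL = 30.968. At t = 51.2: DWL = 140.938.
Ratio = (51.2/24)² = 4.551.

4.551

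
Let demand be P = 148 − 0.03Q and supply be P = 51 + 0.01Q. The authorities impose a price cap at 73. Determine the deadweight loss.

1012.50

Competitive equilibrium: 148 − 0.03Q = 51 + 0.01Q → Q* = 2425, P* = 75.25.
At the ceiling P = 73, quantity supplied = (73 − 51)/0.01 = 2200.
Willingness to pay at Q' = 2200: 148 − 0.03·2200 = 82.
ΔQ = 2425 − 2200 = 225; wedge = 82 − 73 = 9.
Deadweight loss = ½ × 225 × 9 = 1012.50.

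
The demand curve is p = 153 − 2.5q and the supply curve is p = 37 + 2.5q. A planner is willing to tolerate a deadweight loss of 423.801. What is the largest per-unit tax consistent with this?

Competitive equilibrium: 153 − 2.5q = 37 + 2.5q → q* = 23.2, p* = 95.
A tax t gives Δq = t/5 and wedge t, so DWL = t²/10.
t²/10 = 423.801 → t² = 4238.01 → t = 65.1.

65.1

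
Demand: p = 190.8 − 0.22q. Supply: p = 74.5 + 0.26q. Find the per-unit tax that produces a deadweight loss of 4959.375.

Competitive equilibrium: 190.8 − 0.22q = 74.5 + 0.26q → q* = 242.2917, p* = 137.4958.
A tax t gives Δq = t/0.48 and wedge t, so DWL = t²/0.96.
t²/0.96 = 4959.375 → t² = 4761 → t = 69.

69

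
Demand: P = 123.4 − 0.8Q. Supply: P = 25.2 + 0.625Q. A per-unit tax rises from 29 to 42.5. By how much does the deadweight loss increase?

338.68

Competitive equilibrium: 123.4 − 0.8Q = 25.2 + 0.625Q → Q* = 68.9123, P* = 68.2702.
For a per-unit tax t: ΔQ = t/1.425, so DWL = ½·t·(t/1.425) = t²/2.85.
At t = 29: DWL = 295.088. At t = 42.5: DWL = 633.772.
Increase = 633.772 − 295.088 = 338.68.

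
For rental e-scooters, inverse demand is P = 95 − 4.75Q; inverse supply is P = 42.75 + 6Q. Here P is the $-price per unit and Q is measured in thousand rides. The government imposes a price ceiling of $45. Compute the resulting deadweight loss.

Competitive equilibrium: 95 − 4.75Q = 42.75 + 6Q → Q* = 4.8605, P* = 71.9128.
At the ceiling P = 45, quantity supplied = (45 − 42.75)/6 = 0.375.
Willingness to pay at Q' = 0.375: 95 − 4.75·0.375 = 93.2188.
ΔQ = 4.8605 − 0.375 = 4.4855; wedge = 93.2188 − 45 = 48.2188.
The triangle = ½ × 4.4855 × 48.2188 = $108.14 thousand.

$108.14 thousand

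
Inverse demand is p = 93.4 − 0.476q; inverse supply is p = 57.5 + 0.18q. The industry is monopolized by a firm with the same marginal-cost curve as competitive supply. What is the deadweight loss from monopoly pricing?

173.69

Competitive equilibrium: 93.4 − 0.476q = 57.5 + 0.18q → q* = 54.7256, p* = 67.3506.
Marginal revenue: MR = 93.4 − 0.952q. Set MR = MC: 93.4 − 0.952q = 57.5 + 0.18q → q_m = 31.7138.
Price p_m = 93.4 − 0.476·31.7138 = 78.3042; MC(q_m) = 57.5 + 0.18·31.7138 = 63.2085.
Competitive q* = 54.7256, so Δq = 23.0118; wedge = 78.3042 − 63.2085 = 15.0957.
Welfare loss = ½ × 23.0118 × 15.0957 = 173.69.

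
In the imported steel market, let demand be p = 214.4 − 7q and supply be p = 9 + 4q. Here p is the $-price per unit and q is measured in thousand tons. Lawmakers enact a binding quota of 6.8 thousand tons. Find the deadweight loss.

$775.29 thousand

Competitive equilibrium: 214.4 − 7q = 9 + 4q → q* = 18.6727, p* = 83.6909.
At q = 6.8: demand price = 214.4 − 7·6.8 = 166.8; supply price = 9 + 4·6.8 = 36.2.
Δq = 18.6727 − 6.8 = 11.8727; wedge = 166.8 − 36.2 = 130.6.
DWL = ½ × 11.8727 × 130.6 = $775.29 thousand.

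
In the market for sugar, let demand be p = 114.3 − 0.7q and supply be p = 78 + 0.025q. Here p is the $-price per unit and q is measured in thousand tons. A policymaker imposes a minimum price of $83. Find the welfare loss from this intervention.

Competitive equilibrium: 114.3 − 0.7q = 78 + 0.025q → q* = 50.069, p* = 79.2517.
At the floor p = 83, quantity demanded = (114.3 − 83)/0.7 = 44.7143.
Sellers' marginal cost at q' = 44.7143: 78 + 0.025·44.7143 = 79.1179.
Δq = 50.069 − 44.7143 = 5.3547; wedge = 83 − 79.1179 = 3.8821.
Welfare loss = ½ × 5.3547 × 3.8821 = $10.39 thousand.

$10.39 thousand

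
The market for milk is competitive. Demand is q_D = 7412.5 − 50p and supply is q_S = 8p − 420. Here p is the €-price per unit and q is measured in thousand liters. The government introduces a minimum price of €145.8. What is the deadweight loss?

In inverse form: demand p = 148.25 − 0.02q, supply p = 52.5 + 0.125q.
Competitive equilibrium: 148.25 − 0.02q = 52.5 + 0.125q → q* = 660.3448, p* = 135.0431.
At the floor p = 145.8, quantity demanded = (148.25 − 145.8)/0.02 = 122.5.
Sellers' marginal cost at q' = 122.5: 52.5 + 0.125·122.5 = 67.8125.
Δq = 660.3448 − 122.5 = 537.8448; wedge = 145.8 − 67.8125 = 77.9875.
DWL = ½ × 537.8448 × 77.9875 = €20972.59 thousand.

€20972.59 thousand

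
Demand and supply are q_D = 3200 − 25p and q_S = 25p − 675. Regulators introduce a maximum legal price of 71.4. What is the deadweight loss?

930.25

In inverse form: demand p = 128 − 0.04q, supply p = 27 + 0.04q.
Competitive equilibrium: 128 − 0.04q = 27 + 0.04q → q* = 1262.5, p* = 77.5.
At the ceiling p = 71.4, quantity supplied = (71.4 − 27)/0.04 = 1110.
Willingness to pay at q' = 1110: 128 − 0.04·1110 = 83.6.
Δq = 1262.5 − 1110 = 152.5; wedge = 83.6 − 71.4 = 12.2.
The triangle = ½ × 152.5 × 12.2 = 930.25.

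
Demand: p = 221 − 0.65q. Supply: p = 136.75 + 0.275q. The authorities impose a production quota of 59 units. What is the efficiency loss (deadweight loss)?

476

Competitive equilibrium: 221 − 0.65q = 136.75 + 0.275q → q* = 91.0811, p* = 161.7973.
At q = 59: demand price = 221 − 0.65·59 = 182.65; supply price = 136.75 + 0.275·59 = 152.975.
Δq = 91.0811 − 59 = 32.0811; wedge = 182.65 − 152.975 = 29.675.
Welfare loss = ½ × 32.0811 × 29.675 = 476.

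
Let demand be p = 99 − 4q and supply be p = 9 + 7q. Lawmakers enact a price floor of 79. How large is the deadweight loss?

Competitive equilibrium: 99 − 4q = 9 + 7q → q* = 8.1818, p* = 66.2727.
At the floor p = 79, quantity demanded = (99 − 79)/4 = 5.
Sellers' marginal cost at q' = 5: 9 + 7·5 = 44.
Δq = 8.1818 − 5 = 3.1818; wedge = 79 − 44 = 35.
Welfare loss = ½ × 3.1818 × 35 = 55.68.

55.68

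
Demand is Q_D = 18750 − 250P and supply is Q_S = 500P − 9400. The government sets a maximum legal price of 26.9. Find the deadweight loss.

In inverse form: demand P = 75 − 0.004Q, supply P = 18.8 + 0.002Q.
Competitive equilibrium: 75 − 0.004Q = 18.8 + 0.002Q → Q* = 9366.6667, P* = 37.5333.
At the ceiling P = 26.9, quantity supplied = (26.9 − 18.8)/0.002 = 4050.
Willingness to pay at Q' = 4050: 75 − 0.004·4050 = 58.8.
ΔQ = 9366.6667 − 4050 = 5316.6667; wedge = 58.8 − 26.9 = 31.9.
DWL = ½ × 5316.6667 × 31.9 = 84800.83.

84800.83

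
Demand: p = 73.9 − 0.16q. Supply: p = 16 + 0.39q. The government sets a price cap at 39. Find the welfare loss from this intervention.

589.47

Competitive equilibrium: 73.9 − 0.16q = 16 + 0.39q → q* = 105.2727, p* = 57.0564.
At the ceiling p = 39, quantity supplied = (39 − 16)/0.39 = 58.9744.
Willingness to pay at q' = 58.9744: 73.9 − 0.16·58.9744 = 64.4641.
Δq = 105.2727 − 58.9744 = 46.2983; wedge = 64.4641 − 39 = 25.4641.
Deadweight loss = ½ × 46.2983 × 25.4641 = 589.47.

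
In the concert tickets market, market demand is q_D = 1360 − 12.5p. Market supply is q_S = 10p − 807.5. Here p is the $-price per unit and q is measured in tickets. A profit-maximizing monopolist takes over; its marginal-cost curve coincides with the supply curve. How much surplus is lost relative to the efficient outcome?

In inverse form: demand p = 108.8 − 0.08q, supply p = 80.75 + 0.1q.
Competitive equilibrium: 108.8 − 0.08q = 80.75 + 0.1q → q* = 155.8333, p* = 96.3333.
Marginal revenue: MR = 108.8 − 0.16q. Set MR = MC: 108.8 − 0.16q = 80.75 + 0.1q → q_m = 107.8846.
Price p_m = 108.8 − 0.08·107.8846 = 100.1692; MC(q_m) = 80.75 + 0.1·107.8846 = 91.5385.
Competitive q* = 155.8333, so Δq = 47.9487; wedge = 100.1692 − 91.5385 = 8.6307.
Welfare loss = ½ × 47.9487 × 8.6307 = $206.92.

$206.92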